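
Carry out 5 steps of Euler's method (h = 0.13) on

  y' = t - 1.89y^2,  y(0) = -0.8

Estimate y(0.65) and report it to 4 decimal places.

Euler: y_{n+1} = y_n + h·f(t_n, y_n).
t=0.000000, y=-0.800000: f=-1.209600 → y ← -0.800000 + 0.13·(-1.209600) = -0.957248
t=0.130000, y=-0.957248: f=-1.601852 → y ← -0.957248 + 0.13·(-1.601852) = -1.165489
t=0.260000, y=-1.165489: f=-2.307308 → y ← -1.165489 + 0.13·(-2.307308) = -1.465439
t=0.390000, y=-1.465439: f=-3.668795 → y ← -1.465439 + 0.13·(-3.668795) = -1.942382
t=0.520000, y=-1.942382: f=-6.610684 → y ← -1.942382 + 0.13·(-6.610684) = -2.801771
y(0.65) ≈ -2.8018

-2.8018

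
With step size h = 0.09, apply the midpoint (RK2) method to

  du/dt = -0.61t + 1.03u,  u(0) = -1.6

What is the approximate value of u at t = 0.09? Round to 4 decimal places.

-1.7577

Midpoint: k1 = f(t_n, u_n); k2 = f(t_n + h/2, u_n + (h/2)·k1); u_{n+1} = u_n + h·k2.
t=0.000000, u=-1.600000:
  k1 = f(0.000000, -1.600000) = -1.648000
  k2 = f(0.045000, -1.674160) = -1.751835
  u ← -1.600000 + 0.09·(-1.751835) = -1.757665
u(0.09) ≈ -1.7577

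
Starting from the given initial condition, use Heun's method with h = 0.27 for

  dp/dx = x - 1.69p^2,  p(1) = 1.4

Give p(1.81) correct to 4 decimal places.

1.0308

Heun: k1 = f(x_n, p_n); k2 = f(x_n + h, p_n + h·k1); p_{n+1} = p_n + (h/2)·(k1 + k2).
x=1.000000, p=1.400000:
  k1 = f(1.000000, 1.400000) = -2.312400
  k2 = f(1.270000, 0.775652) = 0.253235
  p ← 1.400000 + (0.27/2)·(-2.312400 + 0.253235) = 1.122013
x=1.270000, p=1.122013:
  k1 = f(1.270000, 1.122013) = -0.857562
  k2 = f(1.540000, 0.890471) = 0.199934
  p ← 1.122013 + (0.27/2)·(-0.857562 + 0.199934) = 1.033233
x=1.540000, p=1.033233:
  k1 = f(1.540000, 1.033233) = -0.264194
  k2 = f(1.810000, 0.961901) = 0.246323
  p ← 1.033233 + (0.27/2)·(-0.264194 + 0.246323) = 1.030820
p(1.81) ≈ 1.0308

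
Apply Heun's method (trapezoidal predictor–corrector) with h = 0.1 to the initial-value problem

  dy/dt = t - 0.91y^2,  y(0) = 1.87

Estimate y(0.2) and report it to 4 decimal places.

Heun: k1 = f(t_n, y_n); k2 = f(t_n + h, y_n + h·k1); y_{n+1} = y_n + (h/2)·(k1 + k2).
t=0.000000, y=1.870000:
  k1 = f(0.000000, 1.870000) = -3.182179
  k2 = f(0.100000, 1.551782) = -2.091305
  y ← 1.870000 + (0.1/2)·(-3.182179 + (-2.091305)) = 1.606326
t=0.100000, y=1.606326:
  k1 = f(0.100000, 1.606326) = -2.248057
  k2 = f(0.200000, 1.381520) = -1.536824
  y ← 1.606326 + (0.1/2)·(-2.248057 + (-1.536824)) = 1.417082
y(0.2) ≈ 1.4171

1.4171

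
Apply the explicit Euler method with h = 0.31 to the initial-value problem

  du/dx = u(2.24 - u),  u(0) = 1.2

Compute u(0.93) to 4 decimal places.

Euler: u_{n+1} = u_n + h·f(x_n, u_n).
x=0.000000, u=1.200000: f=1.248000 → u ← 1.200000 + 0.31·1.248000 = 1.586880
x=0.310000, u=1.586880: f=1.036423 → u ← 1.586880 + 0.31·1.036423 = 1.908171
x=0.620000, u=1.908171: f=0.633186 → u ← 1.908171 + 0.31·0.633186 = 2.104459
u(0.93) ≈ 2.1045

2.1045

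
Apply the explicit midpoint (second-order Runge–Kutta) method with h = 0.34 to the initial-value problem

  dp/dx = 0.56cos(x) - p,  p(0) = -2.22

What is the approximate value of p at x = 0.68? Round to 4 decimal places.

-0.8967

Midpoint: k1 = f(x_n, p_n); k2 = f(x_n + h/2, p_n + (h/2)·k1); p_{n+1} = p_n + h·k2.
x=0.000000, p=-2.220000:
  k1 = f(0.000000, -2.220000) = 2.780000
  k2 = f(0.170000, -1.747400) = 2.299327
  p ← -2.220000 + 0.34·2.299327 = -1.438229
x=0.340000, p=-1.438229:
  k1 = f(0.340000, -1.438229) = 1.966171
  k2 = f(0.510000, -1.103980) = 1.592716
  p ← -1.438229 + 0.34·1.592716 = -0.896705
p(0.68) ≈ -0.8967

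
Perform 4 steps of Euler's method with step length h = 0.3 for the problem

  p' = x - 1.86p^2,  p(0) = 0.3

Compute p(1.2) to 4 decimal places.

Euler: p_{n+1} = p_n + h·f(x_n, p_n).
x=0.000000, p=0.300000: f=-0.167400 → p ← 0.300000 + 0.3·(-0.167400) = 0.249780
x=0.300000, p=0.249780: f=0.183955 → p ← 0.249780 + 0.3·0.183955 = 0.304966
x=0.600000, p=0.304966: f=0.427012 → p ← 0.304966 + 0.3·0.427012 = 0.433070
x=0.900000, p=0.433070: f=0.551158 → p ← 0.433070 + 0.3·0.551158 = 0.598417
p(1.2) ≈ 0.5984

0.5984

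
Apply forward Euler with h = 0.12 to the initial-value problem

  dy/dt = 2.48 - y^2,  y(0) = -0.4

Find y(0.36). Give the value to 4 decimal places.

Euler: y_{n+1} = y_n + h·f(t_n, y_n).
t=0.000000, y=-0.400000: f=2.320000 → y ← -0.400000 + 0.12·2.320000 = -0.121600
t=0.120000, y=-0.121600: f=2.465213 → y ← -0.121600 + 0.12·2.465213 = 0.174226
t=0.240000, y=0.174226: f=2.449645 → y ← 0.174226 + 0.12·2.449645 = 0.468183
y(0.36) ≈ 0.4682

0.4682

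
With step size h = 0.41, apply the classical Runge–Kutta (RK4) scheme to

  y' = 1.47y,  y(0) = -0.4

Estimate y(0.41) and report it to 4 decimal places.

-0.7305

RK4: k1 = f(x_n, y_n); k2 = f(x_n + h/2, y_n + (h/2)·k1); k3 = f(x_n + h/2, y_n + (h/2)·k2); k4 = f(x_n + h, y_n + h·k3); y_{n+1} = y_n + (h/6)·(k1 + 2k2 + 2k3 + k4).
x=0.000000, y=-0.400000:
  k1 = f(0.000000, -0.400000) = -0.588000
  k2 = f(0.205000, -0.520540) = -0.765194
  k3 = f(0.205000, -0.556865) = -0.818591
  k4 = f(0.410000, -0.735622) = -1.081365
  y ← -0.400000 + (0.41/6)·(k1 + 2k2 + 2k3 + k4) = -0.730524
y(0.41) ≈ -0.7305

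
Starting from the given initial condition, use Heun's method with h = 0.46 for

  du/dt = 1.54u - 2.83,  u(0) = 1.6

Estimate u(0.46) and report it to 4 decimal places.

1.3720

Heun: k1 = f(t_n, u_n); k2 = f(t_n + h, u_n + h·k1); u_{n+1} = u_n + (h/2)·(k1 + k2).
t=0.000000, u=1.600000:
  k1 = f(0.000000, 1.600000) = -0.366000
  k2 = f(0.460000, 1.431640) = -0.625274
  u ← 1.600000 + (0.46/2)·(-0.366000 + (-0.625274)) = 1.372007
u(0.46) ≈ 1.3720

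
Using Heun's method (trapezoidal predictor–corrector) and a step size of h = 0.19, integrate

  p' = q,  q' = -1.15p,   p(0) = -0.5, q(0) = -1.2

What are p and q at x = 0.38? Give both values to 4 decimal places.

-0.9052, -0.8869

Heun on (p,q): k1 = f(x_n, state_n); k2 = f(x_n + h, state_n + h·k1); state_{n+1} = state_n + (h/2)·(k1 + k2).
0.000000: (-0.500000, -1.200000)
  k1 = (-1.200000, 0.575000)
  predictor → (-0.728000, -1.090750)
  k2 = (-1.090750, 0.837200)
  → (-0.717621, -1.065841)
0.190000: (-0.717621, -1.065841)
  k1 = (-1.065841, 0.825264)
  predictor → (-0.920131, -0.909041)
  k2 = (-0.909041, 1.058151)
  → (-0.905235, -0.886917)
(p(0.38), q(0.38)) ≈ (-0.9052, -0.8869)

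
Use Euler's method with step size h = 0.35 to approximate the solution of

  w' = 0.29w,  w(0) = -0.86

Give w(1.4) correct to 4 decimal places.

-1.2660

Euler: w_{n+1} = w_n + h·f(x_n, w_n).
x=0.000000, w=-0.860000: f=-0.249400 → w ← -0.860000 + 0.35·(-0.249400) = -0.947290
x=0.350000, w=-0.947290: f=-0.274714 → w ← -0.947290 + 0.35·(-0.274714) = -1.043440
x=0.700000, w=-1.043440: f=-0.302598 → w ← -1.043440 + 0.35·(-0.302598) = -1.149349
x=1.050000, w=-1.149349: f=-0.333311 → w ← -1.149349 + 0.35·(-0.333311) = -1.266008
w(1.4) ≈ -1.2660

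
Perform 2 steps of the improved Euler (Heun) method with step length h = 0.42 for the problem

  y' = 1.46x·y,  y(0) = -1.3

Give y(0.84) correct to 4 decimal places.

-2.1316

Heun: k1 = f(x_n, y_n); k2 = f(x_n + h, y_n + h·k1); y_{n+1} = y_n + (h/2)·(k1 + k2).
x=0.000000, y=-1.300000:
  k1 = f(0.000000, -1.300000) = 0.000000
  k2 = f(0.420000, -1.300000) = -0.797160
  y ← -1.300000 + (0.42/2)·(0.000000 + (-0.797160)) = -1.467404
x=0.420000, y=-1.467404:
  k1 = f(0.420000, -1.467404) = -0.899812
  k2 = f(0.840000, -1.845325) = -2.263106
  y ← -1.467404 + (0.42/2)·(-0.899812 + (-2.263106)) = -2.131616
y(0.84) ≈ -2.1316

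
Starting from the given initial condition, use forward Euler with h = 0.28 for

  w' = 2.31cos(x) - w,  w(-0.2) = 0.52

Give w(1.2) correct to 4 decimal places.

Euler: w_{n+1} = w_n + h·f(x_n, w_n).
x=-0.200000, w=0.520000: f=1.743954 → w ← 0.520000 + 0.28·1.743954 = 1.008307
x=0.080000, w=1.008307: f=1.294305 → w ← 1.008307 + 0.28·1.294305 = 1.370712
x=0.360000, w=1.370712: f=0.791209 → w ← 1.370712 + 0.28·0.791209 = 1.592251
x=0.640000, w=1.592251: f=0.260590 → w ← 1.592251 + 0.28·0.260590 = 1.665216
x=0.920000, w=1.665216: f=-0.265772 → w ← 1.665216 + 0.28·(-0.265772) = 1.590800
w(1.2) ≈ 1.5908

1.5908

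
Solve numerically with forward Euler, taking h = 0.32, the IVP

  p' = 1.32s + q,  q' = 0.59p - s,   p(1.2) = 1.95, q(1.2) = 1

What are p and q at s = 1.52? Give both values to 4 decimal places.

2.7769, 0.9842

Euler on (p,q): p_{n+1} = p_n + h·p', q_{n+1} = q_n + h·q'.
1.200000: (1.950000, 1.000000); f=(2.584000, -0.049500) → (2.776880, 0.984160)
(p(1.52), q(1.52)) ≈ (2.7769, 0.9842)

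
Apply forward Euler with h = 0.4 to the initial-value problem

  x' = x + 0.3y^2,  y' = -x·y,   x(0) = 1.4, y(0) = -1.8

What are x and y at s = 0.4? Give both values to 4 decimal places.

2.3488, -0.7920

Euler on (x,y): x_{n+1} = x_n + h·x', y_{n+1} = y_n + h·y'.
0.000000: (1.400000, -1.800000); f=(2.372000, 2.520000) → (2.348800, -0.792000)
(x(0.4), y(0.4)) ≈ (2.3488, -0.7920)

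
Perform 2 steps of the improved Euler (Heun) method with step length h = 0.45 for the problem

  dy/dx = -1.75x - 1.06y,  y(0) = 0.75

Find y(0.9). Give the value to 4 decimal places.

Heun: k1 = f(x_n, y_n); k2 = f(x_n + h, y_n + h·k1); y_{n+1} = y_n + (h/2)·(k1 + k2).
x=0.000000, y=0.750000:
  k1 = f(0.000000, 0.750000) = -0.795000
  k2 = f(0.450000, 0.392250) = -1.203285
  y ← 0.750000 + (0.45/2)·(-0.795000 + (-1.203285)) = 0.300386
x=0.450000, y=0.300386:
  k1 = f(0.450000, 0.300386) = -1.105909
  k2 = f(0.900000, -0.197273) = -1.365890
  y ← 0.300386 + (0.45/2)·(-1.105909 + (-1.365890)) = -0.255769
y(0.9) ≈ -0.2558

-0.2558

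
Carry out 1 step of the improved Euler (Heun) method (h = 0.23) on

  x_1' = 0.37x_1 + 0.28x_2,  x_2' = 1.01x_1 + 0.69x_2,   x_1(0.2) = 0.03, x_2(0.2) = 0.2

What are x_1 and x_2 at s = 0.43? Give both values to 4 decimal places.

Heun on (x_1,x_2): k1 = f(s_n, state_n); k2 = f(s_n + h, state_n + h·k1); state_{n+1} = state_n + (h/2)·(k1 + k2).
0.200000: (0.030000, 0.200000)
  k1 = (0.067100, 0.168300)
  predictor → (0.045433, 0.238709)
  k2 = (0.083649, 0.210597)
  → (0.047336, 0.243573)
(x_1(0.43), x_2(0.43)) ≈ (0.0473, 0.2436)

0.0473, 0.2436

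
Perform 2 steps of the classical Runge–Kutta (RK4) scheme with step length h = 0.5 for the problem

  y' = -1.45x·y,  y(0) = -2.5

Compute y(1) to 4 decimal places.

RK4: k1 = f(x_n, y_n); k2 = f(x_n + h/2, y_n + (h/2)·k1); k3 = f(x_n + h/2, y_n + (h/2)·k2); k4 = f(x_n + h, y_n + h·k3); y_{n+1} = y_n + (h/6)·(k1 + 2k2 + 2k3 + k4).
x=0.000000, y=-2.500000:
  k1 = f(0.000000, -2.500000) = 0.000000
  k2 = f(0.250000, -2.500000) = 0.906250
  k3 = f(0.250000, -2.273438) = 0.824121
  k4 = f(0.500000, -2.087939) = 1.513756
  y ← -2.500000 + (0.5/6)·(k1 + 2k2 + 2k3 + k4) = -2.085458
x=0.500000, y=-2.085458:
  k1 = f(0.500000, -2.085458) = 1.511957
  k2 = f(0.750000, -1.707469) = 1.856873
  k3 = f(0.750000, -1.621240) = 1.763099
  k4 = f(1.000000, -1.203909) = 1.745668
  y ← -2.085458 + (0.5/6)·(k1 + 2k2 + 2k3 + k4) = -1.210661
y(1) ≈ -1.2107

-1.2107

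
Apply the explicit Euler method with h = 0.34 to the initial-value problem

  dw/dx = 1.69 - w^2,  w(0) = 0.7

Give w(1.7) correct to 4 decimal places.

1.2999

Euler: w_{n+1} = w_n + h·f(x_n, w_n).
x=0.000000, w=0.700000: f=1.200000 → w ← 0.700000 + 0.34·1.200000 = 1.108000
x=0.340000, w=1.108000: f=0.462336 → w ← 1.108000 + 0.34·0.462336 = 1.265194
x=0.680000, w=1.265194: f=0.089284 → w ← 1.265194 + 0.34·0.089284 = 1.295551
x=1.020000, w=1.295551: f=0.011549 → w ← 1.295551 + 0.34·0.011549 = 1.299477
x=1.360000, w=1.299477: f=0.001359 → w ← 1.299477 + 0.34·0.001359 = 1.299939
w(1.7) ≈ 1.2999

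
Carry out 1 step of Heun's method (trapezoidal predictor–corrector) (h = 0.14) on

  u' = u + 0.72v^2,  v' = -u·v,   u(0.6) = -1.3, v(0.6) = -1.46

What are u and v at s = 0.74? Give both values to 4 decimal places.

Heun on (u,v): k1 = f(s_n, state_n); k2 = f(s_n + h, state_n + h·k1); state_{n+1} = state_n + (h/2)·(k1 + k2).
0.600000: (-1.300000, -1.460000)
  k1 = (0.234752, -1.898000)
  predictor → (-1.267135, -1.725720)
  k2 = (0.877104, -2.186720)
  → (-1.222170, -1.745930)
(u(0.74), v(0.74)) ≈ (-1.2222, -1.7459)

-1.2222, -1.7459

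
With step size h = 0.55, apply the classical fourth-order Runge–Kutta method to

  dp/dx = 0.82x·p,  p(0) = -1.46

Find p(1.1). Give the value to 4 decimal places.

-2.3975

RK4: k1 = f(x_n, p_n); k2 = f(x_n + h/2, p_n + (h/2)·k1); k3 = f(x_n + h/2, p_n + (h/2)·k2); k4 = f(x_n + h, p_n + h·k3); p_{n+1} = p_n + (h/6)·(k1 + 2k2 + 2k3 + k4).
x=0.000000, p=-1.460000:
  k1 = f(0.000000, -1.460000) = 0.000000
  k2 = f(0.275000, -1.460000) = -0.329230
  k3 = f(0.275000, -1.550538) = -0.349646
  k4 = f(0.550000, -1.652306) = -0.745190
  p ← -1.460000 + (0.55/6)·(k1 + 2k2 + 2k3 + k4) = -1.652770
x=0.550000, p=-1.652770:
  k1 = f(0.550000, -1.652770) = -0.745399
  k2 = f(0.825000, -1.857754) = -1.256771
  k3 = f(0.825000, -1.998382) = -1.351905
  k4 = f(1.100000, -2.396318) = -2.161478
  p ← -1.652770 + (0.55/6)·(k1 + 2k2 + 2k3 + k4) = -2.397491
p(1.1) ≈ -2.3975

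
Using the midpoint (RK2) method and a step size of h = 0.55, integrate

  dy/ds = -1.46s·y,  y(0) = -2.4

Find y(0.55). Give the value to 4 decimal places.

Midpoint: k1 = f(s_n, y_n); k2 = f(s_n + h/2, y_n + (h/2)·k1); y_{n+1} = y_n + h·k2.
s=0.000000, y=-2.400000:
  k1 = f(0.000000, -2.400000) = 0.000000
  k2 = f(0.275000, -2.400000) = 0.963600
  y ← -2.400000 + 0.55·0.963600 = -1.870020
y(0.55) ≈ -1.8700

-1.8700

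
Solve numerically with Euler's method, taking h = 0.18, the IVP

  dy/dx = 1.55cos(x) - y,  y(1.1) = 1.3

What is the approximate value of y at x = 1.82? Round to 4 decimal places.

Euler: y_{n+1} = y_n + h·f(x_n, y_n).
x=1.100000, y=1.300000: f=-0.596926 → y ← 1.300000 + 0.18·(-0.596926) = 1.192553
x=1.280000, y=1.192553: f=-0.748145 → y ← 1.192553 + 0.18·(-0.748145) = 1.057887
x=1.460000, y=1.057887: f=-0.886504 → y ← 1.057887 + 0.18·(-0.886504) = 0.898317
x=1.640000, y=0.898317: f=-1.005497 → y ← 0.898317 + 0.18·(-1.005497) = 0.717327
y(1.82) ≈ 0.7173

0.7173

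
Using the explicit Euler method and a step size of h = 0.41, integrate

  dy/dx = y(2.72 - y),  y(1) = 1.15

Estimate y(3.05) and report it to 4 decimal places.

Euler: y_{n+1} = y_n + h·f(x_n, y_n).
x=1.000000, y=1.150000: f=1.805500 → y ← 1.150000 + 0.41·1.805500 = 1.890255
x=1.410000, y=1.890255: f=1.568430 → y ← 1.890255 + 0.41·1.568430 = 2.533311
x=1.820000, y=2.533311: f=0.472941 → y ← 2.533311 + 0.41·0.472941 = 2.727217
x=2.230000, y=2.727217: f=-0.019682 → y ← 2.727217 + 0.41·(-0.019682) = 2.719147
x=2.640000, y=2.719147: f=0.002319 → y ← 2.719147 + 0.41·0.002319 = 2.720098
y(3.05) ≈ 2.7201

2.7201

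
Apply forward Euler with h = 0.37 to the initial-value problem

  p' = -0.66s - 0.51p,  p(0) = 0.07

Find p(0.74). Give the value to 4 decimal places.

-0.0443

Euler: p_{n+1} = p_n + h·f(s_n, p_n).
s=0.000000, p=0.070000: f=-0.035700 → p ← 0.070000 + 0.37·(-0.035700) = 0.056791
s=0.370000, p=0.056791: f=-0.273163 → p ← 0.056791 + 0.37·(-0.273163) = -0.044279
p(0.74) ≈ -0.0443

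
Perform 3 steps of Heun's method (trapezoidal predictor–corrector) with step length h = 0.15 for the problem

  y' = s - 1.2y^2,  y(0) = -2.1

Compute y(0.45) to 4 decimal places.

Heun: k1 = f(s_n, y_n); k2 = f(s_n + h, y_n + h·k1); y_{n+1} = y_n + (h/2)·(k1 + k2).
s=0.000000, y=-2.100000:
  k1 = f(0.000000, -2.100000) = -5.292000
  k2 = f(0.150000, -2.893800) = -9.898894
  y ← -2.100000 + (0.15/2)·(-5.292000 + (-9.898894)) = -3.239317
s=0.150000, y=-3.239317:
  k1 = f(0.150000, -3.239317) = -12.441810
  k2 = f(0.300000, -5.105589) = -30.980441
  y ← -3.239317 + (0.15/2)·(-12.441810 + (-30.980441)) = -6.495986
s=0.300000, y=-6.495986:
  k1 = f(0.300000, -6.495986) = -50.337400
  k2 = f(0.450000, -14.046596) = -236.318227
  y ← -6.495986 + (0.15/2)·(-50.337400 + (-236.318227)) = -27.995158
y(0.45) ≈ -27.9952

-27.9952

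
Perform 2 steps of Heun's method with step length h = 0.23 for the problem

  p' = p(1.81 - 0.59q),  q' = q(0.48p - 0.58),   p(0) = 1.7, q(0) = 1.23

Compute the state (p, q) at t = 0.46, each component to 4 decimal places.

2.7134, 1.5185

Heun on (p,q): k1 = f(t_n, state_n); k2 = f(t_n + h, state_n + h·k1); state_{n+1} = state_n + (h/2)·(k1 + k2).
0.000000: (1.700000, 1.230000)
  k1 = (1.843310, 0.290280)
  predictor → (2.123961, 1.296764)
  k2 = (2.219346, 0.569930)
  → (2.167205, 1.328924)
0.230000: (2.167205, 1.328924)
  k1 = (2.223411, 0.611649)
  predictor → (2.678590, 1.469603)
  k2 = (2.525734, 1.037133)
  → (2.713357, 1.518534)
(p(0.46), q(0.46)) ≈ (2.7134, 1.5185)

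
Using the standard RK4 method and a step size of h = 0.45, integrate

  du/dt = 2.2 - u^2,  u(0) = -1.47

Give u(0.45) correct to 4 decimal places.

-1.4341

RK4: k1 = f(t_n, u_n); k2 = f(t_n + h/2, u_n + (h/2)·k1); k3 = f(t_n + h/2, u_n + (h/2)·k2); k4 = f(t_n + h, u_n + h·k3); u_{n+1} = u_n + (h/6)·(k1 + 2k2 + 2k3 + k4).
t=0.000000, u=-1.470000:
  k1 = f(0.000000, -1.470000) = 0.039100
  k2 = f(0.225000, -1.461202) = 0.064887
  k3 = f(0.225000, -1.455400) = 0.081810
  k4 = f(0.450000, -1.433186) = 0.145979
  u ← -1.470000 + (0.45/6)·(k1 + 2k2 + 2k3 + k4) = -1.434115
u(0.45) ≈ -1.4341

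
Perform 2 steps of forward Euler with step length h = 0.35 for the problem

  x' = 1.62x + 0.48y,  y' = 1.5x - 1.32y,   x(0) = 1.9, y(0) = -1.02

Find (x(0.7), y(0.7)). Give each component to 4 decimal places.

4.4723, 1.7145

Euler on (x,y): x_{n+1} = x_n + h·x', y_{n+1} = y_n + h·y'.
0.000000: (1.900000, -1.020000); f=(2.588400, 4.196400) → (2.805940, 0.448740)
0.350000: (2.805940, 0.448740); f=(4.761018, 3.616573) → (4.472296, 1.714541)
(x(0.7), y(0.7)) ≈ (4.4723, 1.7145)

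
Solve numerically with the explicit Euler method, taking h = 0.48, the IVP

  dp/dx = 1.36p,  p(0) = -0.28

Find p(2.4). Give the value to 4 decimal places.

-3.4535

Euler: p_{n+1} = p_n + h·f(x_n, p_n).
x=0.000000, p=-0.280000: f=-0.380800 → p ← -0.280000 + 0.48·(-0.380800) = -0.462784
x=0.480000, p=-0.462784: f=-0.629386 → p ← -0.462784 + 0.48·(-0.629386) = -0.764889
x=0.960000, p=-0.764889: f=-1.040250 → p ← -0.764889 + 0.48·(-1.040250) = -1.264209
x=1.440000, p=-1.264209: f=-1.719325 → p ← -1.264209 + 0.48·(-1.719325) = -2.089485
x=1.920000, p=-2.089485: f=-2.841700 → p ← -2.089485 + 0.48·(-2.841700) = -3.453501
p(2.4) ≈ -3.4535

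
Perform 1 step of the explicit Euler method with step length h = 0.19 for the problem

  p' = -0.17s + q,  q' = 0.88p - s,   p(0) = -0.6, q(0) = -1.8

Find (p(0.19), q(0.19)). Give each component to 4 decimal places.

Euler on (p,q): p_{n+1} = p_n + h·p', q_{n+1} = q_n + h·q'.
0.000000: (-0.600000, -1.800000); f=(-1.800000, -0.528000) → (-0.942000, -1.900320)
(p(0.19), q(0.19)) ≈ (-0.9420, -1.9003)

-0.9420, -1.9003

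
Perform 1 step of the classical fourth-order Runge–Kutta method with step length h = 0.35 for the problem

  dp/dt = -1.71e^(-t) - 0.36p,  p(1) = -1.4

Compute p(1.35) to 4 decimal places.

RK4: k1 = f(t_n, p_n); k2 = f(t_n + h/2, p_n + (h/2)·k1); k3 = f(t_n + h/2, p_n + (h/2)·k2); k4 = f(t_n + h, p_n + h·k3); p_{n+1} = p_n + (h/6)·(k1 + 2k2 + 2k3 + k4).
t=1.000000, p=-1.400000:
  k1 = f(1.000000, -1.400000) = -0.125074
  k2 = f(1.175000, -1.421888) = -0.016201
  k3 = f(1.175000, -1.402835) = -0.023060
  k4 = f(1.350000, -1.408071) = 0.063605
  p ← -1.400000 + (0.35/6)·(k1 + 2k2 + 2k3 + k4) = -1.408166
p(1.35) ≈ -1.4082

-1.4082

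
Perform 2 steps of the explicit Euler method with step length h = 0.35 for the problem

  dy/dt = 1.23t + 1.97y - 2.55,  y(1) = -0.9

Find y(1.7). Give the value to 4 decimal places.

Euler: y_{n+1} = y_n + h·f(t_n, y_n).
t=1.000000, y=-0.900000: f=-3.093000 → y ← -0.900000 + 0.35·(-3.093000) = -1.982550
t=1.350000, y=-1.982550: f=-4.795123 → y ← -1.982550 + 0.35·(-4.795123) = -3.660843
y(1.7) ≈ -3.6608

-3.6608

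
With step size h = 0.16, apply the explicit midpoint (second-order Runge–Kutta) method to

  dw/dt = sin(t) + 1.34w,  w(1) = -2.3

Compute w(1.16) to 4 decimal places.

Midpoint: k1 = f(t_n, w_n); k2 = f(t_n + h/2, w_n + (h/2)·k1); w_{n+1} = w_n + h·k2.
t=1.000000, w=-2.300000:
  k1 = f(1.000000, -2.300000) = -2.240529
  k2 = f(1.080000, -2.479242) = -2.440227
  w ← -2.300000 + 0.16·(-2.440227) = -2.690436
w(1.16) ≈ -2.6904

-2.6904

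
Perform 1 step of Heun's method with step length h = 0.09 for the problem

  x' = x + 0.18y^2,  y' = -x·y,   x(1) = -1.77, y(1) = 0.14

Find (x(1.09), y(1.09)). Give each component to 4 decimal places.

Heun on (x,y): k1 = f(t_n, state_n); k2 = f(t_n + h, state_n + h·k1); state_{n+1} = state_n + (h/2)·(k1 + k2).
1.000000: (-1.770000, 0.140000)
  k1 = (-1.766472, 0.247800)
  predictor → (-1.928982, 0.162302)
  k2 = (-1.924241, 0.313078)
  → (-1.936082, 0.165239)
(x(1.09), y(1.09)) ≈ (-1.9361, 0.1652)

-1.9361, 0.1652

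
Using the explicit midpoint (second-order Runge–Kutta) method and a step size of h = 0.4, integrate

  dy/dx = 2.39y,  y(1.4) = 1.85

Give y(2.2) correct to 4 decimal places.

10.7715

Midpoint: k1 = f(x_n, y_n); k2 = f(x_n + h/2, y_n + (h/2)·k1); y_{n+1} = y_n + h·k2.
x=1.400000, y=1.850000:
  k1 = f(1.400000, 1.850000) = 4.421500
  k2 = f(1.600000, 2.734300) = 6.534977
  y ← 1.850000 + 0.4·6.534977 = 4.463991
x=1.800000, y=4.463991:
  k1 = f(1.800000, 4.463991) = 10.668938
  k2 = f(2.000000, 6.597778) = 15.768690
  y ← 4.463991 + 0.4·15.768690 = 10.771467
y(2.2) ≈ 10.7715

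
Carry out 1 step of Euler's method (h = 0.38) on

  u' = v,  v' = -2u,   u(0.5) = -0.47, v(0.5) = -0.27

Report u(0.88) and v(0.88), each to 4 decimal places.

-0.5726, 0.0872

Euler on (u,v): u_{n+1} = u_n + h·u', v_{n+1} = v_n + h·v'.
0.500000: (-0.470000, -0.270000); f=(-0.270000, 0.940000) → (-0.572600, 0.087200)
(u(0.88), v(0.88)) ≈ (-0.5726, 0.0872)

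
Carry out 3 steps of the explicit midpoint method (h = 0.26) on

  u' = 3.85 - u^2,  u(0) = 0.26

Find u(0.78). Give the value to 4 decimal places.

Midpoint: k1 = f(t_n, u_n); k2 = f(t_n + h/2, u_n + (h/2)·k1); u_{n+1} = u_n + h·k2.
t=0.000000, u=0.260000:
  k1 = f(0.000000, 0.260000) = 3.782400
  k2 = f(0.130000, 0.751712) = 3.284929
  u ← 0.260000 + 0.26·3.284929 = 1.114082
t=0.260000, u=1.114082:
  k1 = f(0.260000, 1.114082) = 2.608822
  k2 = f(0.390000, 1.453228) = 1.738127
  u ← 1.114082 + 0.26·1.738127 = 1.565995
t=0.520000, u=1.565995:
  k1 = f(0.520000, 1.565995) = 1.397661
  k2 = f(0.650000, 1.747691) = 0.795578
  u ← 1.565995 + 0.26·0.795578 = 1.772845
u(0.78) ≈ 1.7728

1.7728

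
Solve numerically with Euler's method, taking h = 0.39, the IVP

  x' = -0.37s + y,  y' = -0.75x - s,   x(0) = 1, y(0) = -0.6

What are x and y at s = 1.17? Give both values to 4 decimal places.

Euler on (x,y): x_{n+1} = x_n + h·x', y_{n+1} = y_n + h·y'.
0.000000: (1.000000, -0.600000); f=(-0.600000, -0.750000) → (0.766000, -0.892500)
0.390000: (0.766000, -0.892500); f=(-1.036800, -0.964500) → (0.361648, -1.268655)
0.780000: (0.361648, -1.268655); f=(-1.557255, -1.051236) → (-0.245681, -1.678637)
(x(1.17), y(1.17)) ≈ (-0.2457, -1.6786)

-0.2457, -1.6786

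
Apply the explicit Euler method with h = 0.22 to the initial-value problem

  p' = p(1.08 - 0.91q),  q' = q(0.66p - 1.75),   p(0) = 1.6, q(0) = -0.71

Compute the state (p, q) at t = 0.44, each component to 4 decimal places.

2.9980, -0.5628

Euler on (p,q): p_{n+1} = p_n + h·p', q_{n+1} = q_n + h·q'.
0.000000: (1.600000, -0.710000); f=(2.761760, 0.492740) → (2.207587, -0.601597)
0.220000: (2.207587, -0.601597); f=(3.592745, 0.176263) → (2.997991, -0.562819)
(p(0.44), q(0.44)) ≈ (2.9980, -0.5628)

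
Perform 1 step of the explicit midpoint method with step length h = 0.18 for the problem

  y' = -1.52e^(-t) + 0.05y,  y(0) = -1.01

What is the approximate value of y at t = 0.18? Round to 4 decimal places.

-1.2704

Midpoint: k1 = f(t_n, y_n); k2 = f(t_n + h/2, y_n + (h/2)·k1); y_{n+1} = y_n + h·k2.
t=0.000000, y=-1.010000:
  k1 = f(0.000000, -1.010000) = -1.570500
  k2 = f(0.090000, -1.151345) = -1.446743
  y ← -1.010000 + 0.18·(-1.446743) = -1.270414
y(0.18) ≈ -1.2704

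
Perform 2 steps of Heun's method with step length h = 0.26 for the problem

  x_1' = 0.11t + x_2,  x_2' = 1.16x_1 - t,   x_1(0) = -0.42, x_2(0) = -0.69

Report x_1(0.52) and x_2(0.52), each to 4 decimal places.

-0.8619, -1.1968

Heun on (x_1,x_2): k1 = f(t_n, state_n); k2 = f(t_n + h, state_n + h·k1); state_{n+1} = state_n + (h/2)·(k1 + k2).
0.000000: (-0.420000, -0.690000)
  k1 = (-0.690000, -0.487200)
  predictor → (-0.599400, -0.816672)
  k2 = (-0.788072, -0.955304)
  → (-0.612149, -0.877526)
0.260000: (-0.612149, -0.877526)
  k1 = (-0.848926, -0.970093)
  predictor → (-0.832870, -1.129750)
  k2 = (-1.072550, -1.486129)
  → (-0.861941, -1.196834)
(x_1(0.52), x_2(0.52)) ≈ (-0.8619, -1.1968)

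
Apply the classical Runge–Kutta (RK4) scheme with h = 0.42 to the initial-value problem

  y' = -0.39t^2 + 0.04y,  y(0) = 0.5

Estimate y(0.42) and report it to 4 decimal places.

RK4: k1 = f(t_n, y_n); k2 = f(t_n + h/2, y_n + (h/2)·k1); k3 = f(t_n + h/2, y_n + (h/2)·k2); k4 = f(t_n + h, y_n + h·k3); y_{n+1} = y_n + (h/6)·(k1 + 2k2 + 2k3 + k4).
t=0.000000, y=0.500000:
  k1 = f(0.000000, 0.500000) = 0.020000
  k2 = f(0.210000, 0.504200) = 0.002969
  k3 = f(0.210000, 0.500623) = 0.002826
  k4 = f(0.420000, 0.501187) = -0.048749
  y ← 0.500000 + (0.42/6)·(k1 + 2k2 + 2k3 + k4) = 0.498799
y(0.42) ≈ 0.4988

0.4988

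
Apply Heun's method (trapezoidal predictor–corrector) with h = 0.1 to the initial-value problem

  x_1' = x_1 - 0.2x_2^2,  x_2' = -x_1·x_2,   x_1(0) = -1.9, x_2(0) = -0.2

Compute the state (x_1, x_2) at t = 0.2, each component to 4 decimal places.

Heun on (x_1,x_2): k1 = f(t_n, state_n); k2 = f(t_n + h, state_n + h·k1); state_{n+1} = state_n + (h/2)·(k1 + k2).
0.000000: (-1.900000, -0.200000)
  k1 = (-1.908000, -0.380000)
  predictor → (-2.090800, -0.238000)
  k2 = (-2.102129, -0.497610)
  → (-2.100506, -0.243881)
0.100000: (-2.100506, -0.243881)
  k1 = (-2.112402, -0.512273)
  predictor → (-2.311747, -0.295108)
  k2 = (-2.329164, -0.682214)
  → (-2.322585, -0.303605)
(x_1(0.2), x_2(0.2)) ≈ (-2.3226, -0.3036)

-2.3226, -0.3036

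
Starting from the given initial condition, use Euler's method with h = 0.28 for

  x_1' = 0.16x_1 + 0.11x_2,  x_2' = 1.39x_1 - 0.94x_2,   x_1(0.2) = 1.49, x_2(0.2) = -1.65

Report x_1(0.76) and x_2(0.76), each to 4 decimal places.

1.5538, 0.1176

Euler on (x_1,x_2): x_1_{n+1} = x_1_n + h·x_1', x_2_{n+1} = x_2_n + h·x_2'.
0.200000: (1.490000, -1.650000); f=(0.056900, 3.622100) → (1.505932, -0.635812)
0.480000: (1.505932, -0.635812); f=(0.171010, 2.690909) → (1.553815, 0.117642)
(x_1(0.76), x_2(0.76)) ≈ (1.5538, 0.1176)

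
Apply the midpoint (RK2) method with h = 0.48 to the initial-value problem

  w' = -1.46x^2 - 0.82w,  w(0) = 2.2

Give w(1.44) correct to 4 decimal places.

Midpoint: k1 = f(x_n, w_n); k2 = f(x_n + h/2, w_n + (h/2)·k1); w_{n+1} = w_n + h·k2.
x=0.000000, w=2.200000:
  k1 = f(0.000000, 2.200000) = -1.804000
  k2 = f(0.240000, 1.767040) = -1.533069
  w ← 2.200000 + 0.48·(-1.533069) = 1.464127
x=0.480000, w=1.464127:
  k1 = f(0.480000, 1.464127) = -1.536968
  k2 = f(0.720000, 1.095255) = -1.654973
  w ← 1.464127 + 0.48·(-1.654973) = 0.669740
x=0.960000, w=0.669740:
  k1 = f(0.960000, 0.669740) = -1.894723
  k2 = f(1.200000, 0.215007) = -2.278705
  w ← 0.669740 + 0.48·(-2.278705) = -0.424039
w(1.44) ≈ -0.4240

-0.4240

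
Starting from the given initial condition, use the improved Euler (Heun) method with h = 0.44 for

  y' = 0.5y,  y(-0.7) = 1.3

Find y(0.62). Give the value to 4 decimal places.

2.5039

Heun: k1 = f(x_n, y_n); k2 = f(x_n + h, y_n + h·k1); y_{n+1} = y_n + (h/2)·(k1 + k2).
x=-0.700000, y=1.300000:
  k1 = f(-0.700000, 1.300000) = 0.650000
  k2 = f(-0.260000, 1.586000) = 0.793000
  y ← 1.300000 + (0.44/2)·(0.650000 + 0.793000) = 1.617460
x=-0.260000, y=1.617460:
  k1 = f(-0.260000, 1.617460) = 0.808730
  k2 = f(0.180000, 1.973301) = 0.986651
  y ← 1.617460 + (0.44/2)·(0.808730 + 0.986651) = 2.012444
x=0.180000, y=2.012444:
  k1 = f(0.180000, 2.012444) = 1.006222
  k2 = f(0.620000, 2.455181) = 1.227591
  y ← 2.012444 + (0.44/2)·(1.006222 + 1.227591) = 2.503882
y(0.62) ≈ 2.5039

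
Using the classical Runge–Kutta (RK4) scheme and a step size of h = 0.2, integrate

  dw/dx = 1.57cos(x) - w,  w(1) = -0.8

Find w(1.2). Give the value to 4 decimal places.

RK4: k1 = f(x_n, w_n); k2 = f(x_n + h/2, w_n + (h/2)·k1); k3 = f(x_n + h/2, w_n + (h/2)·k2); k4 = f(x_n + h, w_n + h·k3); w_{n+1} = w_n + (h/6)·(k1 + 2k2 + 2k3 + k4).
x=1.000000, w=-0.800000:
  k1 = f(1.000000, -0.800000) = 1.648275
  k2 = f(1.100000, -0.635173) = 1.347318
  k3 = f(1.100000, -0.665268) = 1.377414
  k4 = f(1.200000, -0.524517) = 1.093419
  w ← -0.800000 + (0.2/6)·(k1 + 2k2 + 2k3 + k4) = -0.526961
w(1.2) ≈ -0.5270

-0.5270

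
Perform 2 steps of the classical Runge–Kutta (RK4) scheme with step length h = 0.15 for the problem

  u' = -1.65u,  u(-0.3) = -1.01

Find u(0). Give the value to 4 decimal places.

RK4: k1 = f(x_n, u_n); k2 = f(x_n + h/2, u_n + (h/2)·k1); k3 = f(x_n + h/2, u_n + (h/2)·k2); k4 = f(x_n + h, u_n + h·k3); u_{n+1} = u_n + (h/6)·(k1 + 2k2 + 2k3 + k4).
x=-0.300000, u=-1.010000:
  k1 = f(-0.300000, -1.010000) = 1.666500
  k2 = f(-0.225000, -0.885012) = 1.460271
  k3 = f(-0.225000, -0.900480) = 1.485792
  k4 = f(-0.150000, -0.787131) = 1.298767
  u ← -1.010000 + (0.15/6)·(k1 + 2k2 + 2k3 + k4) = -0.788565
x=-0.150000, u=-0.788565:
  k1 = f(-0.150000, -0.788565) = 1.301133
  k2 = f(-0.075000, -0.690980) = 1.140117
  k3 = f(-0.075000, -0.703056) = 1.160043
  k4 = f(0.000000, -0.614559) = 1.014022
  u ← -0.788565 + (0.15/6)·(k1 + 2k2 + 2k3 + k4) = -0.615678
u(0) ≈ -0.6157

-0.6157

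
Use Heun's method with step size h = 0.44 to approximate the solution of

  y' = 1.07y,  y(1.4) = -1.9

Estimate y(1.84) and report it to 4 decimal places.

Heun: k1 = f(s_n, y_n); k2 = f(s_n + h, y_n + h·k1); y_{n+1} = y_n + (h/2)·(k1 + k2).
s=1.400000, y=-1.900000:
  k1 = f(1.400000, -1.900000) = -2.033000
  k2 = f(1.840000, -2.794520) = -2.990136
  y ← -1.900000 + (0.44/2)·(-2.033000 + (-2.990136)) = -3.005090
y(1.84) ≈ -3.0051

-3.0051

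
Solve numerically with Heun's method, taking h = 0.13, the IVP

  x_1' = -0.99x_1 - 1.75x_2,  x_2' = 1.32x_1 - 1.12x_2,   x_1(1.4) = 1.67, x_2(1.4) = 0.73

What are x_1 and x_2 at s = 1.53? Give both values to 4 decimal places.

1.2930, 0.8645

Heun on (x_1,x_2): k1 = f(s_n, state_n); k2 = f(s_n + h, state_n + h·k1); state_{n+1} = state_n + (h/2)·(k1 + k2).
1.400000: (1.670000, 0.730000)
  k1 = (-2.930800, 1.386800)
  predictor → (1.288996, 0.910284)
  k2 = (-2.869103, 0.681957)
  → (1.293006, 0.864469)
(x_1(1.53), x_2(1.53)) ≈ (1.2930, 0.8645)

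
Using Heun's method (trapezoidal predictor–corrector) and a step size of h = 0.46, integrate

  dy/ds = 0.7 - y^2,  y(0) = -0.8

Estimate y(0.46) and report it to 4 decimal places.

-0.7624

Heun: k1 = f(s_n, y_n); k2 = f(s_n + h, y_n + h·k1); y_{n+1} = y_n + (h/2)·(k1 + k2).
s=0.000000, y=-0.800000:
  k1 = f(0.000000, -0.800000) = 0.060000
  k2 = f(0.460000, -0.772400) = 0.103398
  y ← -0.800000 + (0.46/2)·(0.060000 + 0.103398) = -0.762418
y(0.46) ≈ -0.7624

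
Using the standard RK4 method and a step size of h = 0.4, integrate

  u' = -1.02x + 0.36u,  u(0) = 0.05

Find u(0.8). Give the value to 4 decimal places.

-0.2934

RK4: k1 = f(x_n, u_n); k2 = f(x_n + h/2, u_n + (h/2)·k1); k3 = f(x_n + h/2, u_n + (h/2)·k2); k4 = f(x_n + h, u_n + h·k3); u_{n+1} = u_n + (h/6)·(k1 + 2k2 + 2k3 + k4).
x=0.000000, u=0.050000:
  k1 = f(0.000000, 0.050000) = 0.018000
  k2 = f(0.200000, 0.053600) = -0.184704
  k3 = f(0.200000, 0.013059) = -0.199299
  k4 = f(0.400000, -0.029719) = -0.418699
  u ← 0.050000 + (0.4/6)·(k1 + 2k2 + 2k3 + k4) = -0.027914
x=0.400000, u=-0.027914:
  k1 = f(0.400000, -0.027914) = -0.418049
  k2 = f(0.600000, -0.111523) = -0.652148
  k3 = f(0.600000, -0.158343) = -0.669004
  k4 = f(0.800000, -0.295515) = -0.922385
  u ← -0.027914 + (0.4/6)·(k1 + 2k2 + 2k3 + k4) = -0.293430
u(0.8) ≈ -0.2934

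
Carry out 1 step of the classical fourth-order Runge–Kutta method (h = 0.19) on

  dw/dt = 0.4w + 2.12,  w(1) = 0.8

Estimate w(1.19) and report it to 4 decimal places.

1.2817

RK4: k1 = f(t_n, w_n); k2 = f(t_n + h/2, w_n + (h/2)·k1); k3 = f(t_n + h/2, w_n + (h/2)·k2); k4 = f(t_n + h, w_n + h·k3); w_{n+1} = w_n + (h/6)·(k1 + 2k2 + 2k3 + k4).
t=1.000000, w=0.800000:
  k1 = f(1.000000, 0.800000) = 2.440000
  k2 = f(1.095000, 1.031800) = 2.532720
  k3 = f(1.095000, 1.040608) = 2.536243
  k4 = f(1.190000, 1.281886) = 2.632754
  w ← 0.800000 + (0.19/6)·(k1 + 2k2 + 2k3 + k4) = 1.281672
w(1.19) ≈ 1.2817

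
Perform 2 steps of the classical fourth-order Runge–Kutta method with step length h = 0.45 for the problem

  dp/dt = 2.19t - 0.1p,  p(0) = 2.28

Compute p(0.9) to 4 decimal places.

RK4: k1 = f(t_n, p_n); k2 = f(t_n + h/2, p_n + (h/2)·k1); k3 = f(t_n + h/2, p_n + (h/2)·k2); k4 = f(t_n + h, p_n + h·k3); p_{n+1} = p_n + (h/6)·(k1 + 2k2 + 2k3 + k4).
t=0.000000, p=2.280000:
  k1 = f(0.000000, 2.280000) = -0.228000
  k2 = f(0.225000, 2.228700) = 0.269880
  k3 = f(0.225000, 2.340723) = 0.258678
  k4 = f(0.450000, 2.396405) = 0.745860
  p ← 2.280000 + (0.45/6)·(k1 + 2k2 + 2k3 + k4) = 2.398123
t=0.450000, p=2.398123:
  k1 = f(0.450000, 2.398123) = 0.745688
  k2 = f(0.675000, 2.565903) = 1.221660
  k3 = f(0.675000, 2.672997) = 1.210950
  k4 = f(0.900000, 2.943051) = 1.676695
  p ← 2.398123 + (0.45/6)·(k1 + 2k2 + 2k3 + k4) = 2.944693
p(0.9) ≈ 2.9447

2.9447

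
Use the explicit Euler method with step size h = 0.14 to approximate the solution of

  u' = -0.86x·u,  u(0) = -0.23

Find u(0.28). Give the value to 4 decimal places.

Euler: u_{n+1} = u_n + h·f(x_n, u_n).
x=0.000000, u=-0.230000: f=0.000000 → u ← -0.230000 + 0.14·0.000000 = -0.230000
x=0.140000, u=-0.230000: f=0.027692 → u ← -0.230000 + 0.14·0.027692 = -0.226123
u(0.28) ≈ -0.2261

-0.2261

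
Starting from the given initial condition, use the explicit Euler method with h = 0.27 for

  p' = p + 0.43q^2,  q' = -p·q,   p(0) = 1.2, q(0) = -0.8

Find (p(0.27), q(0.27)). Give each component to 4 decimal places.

Euler on (p,q): p_{n+1} = p_n + h·p', q_{n+1} = q_n + h·q'.
0.000000: (1.200000, -0.800000); f=(1.475200, 0.960000) → (1.598304, -0.540800)
(p(0.27), q(0.27)) ≈ (1.5983, -0.5408)

1.5983, -0.5408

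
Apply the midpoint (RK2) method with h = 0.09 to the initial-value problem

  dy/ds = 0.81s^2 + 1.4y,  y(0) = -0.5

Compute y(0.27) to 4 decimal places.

-0.7234

Midpoint: k1 = f(s_n, y_n); k2 = f(s_n + h/2, y_n + (h/2)·k1); y_{n+1} = y_n + h·k2.
s=0.000000, y=-0.500000:
  k1 = f(0.000000, -0.500000) = -0.700000
  k2 = f(0.045000, -0.531500) = -0.742460
  y ← -0.500000 + 0.09·(-0.742460) = -0.566821
s=0.090000, y=-0.566821:
  k1 = f(0.090000, -0.566821) = -0.786989
  k2 = f(0.135000, -0.602236) = -0.828368
  y ← -0.566821 + 0.09·(-0.828368) = -0.641374
s=0.180000, y=-0.641374:
  k1 = f(0.180000, -0.641374) = -0.871680
  k2 = f(0.225000, -0.680600) = -0.911834
  y ← -0.641374 + 0.09·(-0.911834) = -0.723440
y(0.27) ≈ -0.7234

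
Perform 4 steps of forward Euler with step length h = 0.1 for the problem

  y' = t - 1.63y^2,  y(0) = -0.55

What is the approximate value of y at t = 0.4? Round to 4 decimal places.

Euler: y_{n+1} = y_n + h·f(t_n, y_n).
t=0.000000, y=-0.550000: f=-0.493075 → y ← -0.550000 + 0.1·(-0.493075) = -0.599308
t=0.100000, y=-0.599308: f=-0.485446 → y ← -0.599308 + 0.1·(-0.485446) = -0.647852
t=0.200000, y=-0.647852: f=-0.484131 → y ← -0.647852 + 0.1·(-0.484131) = -0.696265
t=0.300000, y=-0.696265: f=-0.490200 → y ← -0.696265 + 0.1·(-0.490200) = -0.745285
y(0.4) ≈ -0.7453

-0.7453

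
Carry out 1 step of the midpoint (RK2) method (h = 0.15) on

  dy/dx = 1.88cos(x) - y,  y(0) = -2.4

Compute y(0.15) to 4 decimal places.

Midpoint: k1 = f(x_n, y_n); k2 = f(x_n + h/2, y_n + (h/2)·k1); y_{n+1} = y_n + h·k2.
x=0.000000, y=-2.400000:
  k1 = f(0.000000, -2.400000) = 4.280000
  k2 = f(0.075000, -2.079000) = 3.953715
  y ← -2.400000 + 0.15·3.953715 = -1.806943
y(0.15) ≈ -1.8069

-1.8069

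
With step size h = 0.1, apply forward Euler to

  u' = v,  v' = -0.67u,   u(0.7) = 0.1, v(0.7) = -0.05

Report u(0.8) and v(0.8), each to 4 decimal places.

Euler on (u,v): u_{n+1} = u_n + h·u', v_{n+1} = v_n + h·v'.
0.700000: (0.100000, -0.050000); f=(-0.050000, -0.067000) → (0.095000, -0.056700)
(u(0.8), v(0.8)) ≈ (0.0950, -0.0567)

0.0950, -0.0567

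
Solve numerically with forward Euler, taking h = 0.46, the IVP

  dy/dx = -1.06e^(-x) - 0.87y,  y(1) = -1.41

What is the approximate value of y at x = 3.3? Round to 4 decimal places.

Euler: y_{n+1} = y_n + h·f(x_n, y_n).
x=1.000000, y=-1.410000: f=0.836748 → y ← -1.410000 + 0.46·0.836748 = -1.025096
x=1.460000, y=-1.025096: f=0.645663 → y ← -1.025096 + 0.46·0.645663 = -0.728091
x=1.920000, y=-0.728091: f=0.478036 → y ← -0.728091 + 0.46·0.478036 = -0.508195
x=2.380000, y=-0.508195: f=0.344026 → y ← -0.508195 + 0.46·0.344026 = -0.349943
x=2.840000, y=-0.349943: f=0.242519 → y ← -0.349943 + 0.46·0.242519 = -0.238384
y(3.3) ≈ -0.2384

-0.2384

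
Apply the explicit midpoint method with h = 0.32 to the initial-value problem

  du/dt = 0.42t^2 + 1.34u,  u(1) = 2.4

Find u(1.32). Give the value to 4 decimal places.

Midpoint: k1 = f(t_n, u_n); k2 = f(t_n + h/2, u_n + (h/2)·k1); u_{n+1} = u_n + h·k2.
t=1.000000, u=2.400000:
  k1 = f(1.000000, 2.400000) = 3.636000
  k2 = f(1.160000, 2.981760) = 4.560710
  u ← 2.400000 + 0.32·4.560710 = 3.859427
u(1.32) ≈ 3.8594

3.8594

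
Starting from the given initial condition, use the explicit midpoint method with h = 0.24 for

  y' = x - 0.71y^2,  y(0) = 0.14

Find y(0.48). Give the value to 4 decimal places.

0.2457

Midpoint: k1 = f(x_n, y_n); k2 = f(x_n + h/2, y_n + (h/2)·k1); y_{n+1} = y_n + h·k2.
x=0.000000, y=0.140000:
  k1 = f(0.000000, 0.140000) = -0.013916
  k2 = f(0.120000, 0.138330) = 0.106414
  y ← 0.140000 + 0.24·0.106414 = 0.165539
x=0.240000, y=0.165539:
  k1 = f(0.240000, 0.165539) = 0.220544
  k2 = f(0.360000, 0.192005) = 0.333825
  y ← 0.165539 + 0.24·0.333825 = 0.245657
y(0.48) ≈ 0.2457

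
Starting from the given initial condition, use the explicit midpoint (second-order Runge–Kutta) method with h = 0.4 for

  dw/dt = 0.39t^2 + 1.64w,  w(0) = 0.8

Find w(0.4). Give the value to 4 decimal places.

Midpoint: k1 = f(t_n, w_n); k2 = f(t_n + h/2, w_n + (h/2)·k1); w_{n+1} = w_n + h·k2.
t=0.000000, w=0.800000:
  k1 = f(0.000000, 0.800000) = 1.312000
  k2 = f(0.200000, 1.062400) = 1.757936
  w ← 0.800000 + 0.4·1.757936 = 1.503174
w(0.4) ≈ 1.5032

1.5032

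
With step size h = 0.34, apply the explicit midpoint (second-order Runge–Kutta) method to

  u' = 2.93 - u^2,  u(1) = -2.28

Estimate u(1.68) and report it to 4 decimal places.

Midpoint: k1 = f(x_n, u_n); k2 = f(x_n + h/2, u_n + (h/2)·k1); u_{n+1} = u_n + h·k2.
x=1.000000, u=-2.280000:
  k1 = f(1.000000, -2.280000) = -2.268400
  k2 = f(1.170000, -2.665628) = -4.175573
  u ← -2.280000 + 0.34·(-4.175573) = -3.699695
x=1.340000, u=-3.699695:
  k1 = f(1.340000, -3.699695) = -10.757741
  k2 = f(1.510000, -5.528511) = -27.634430
  u ← -3.699695 + 0.34·(-27.634430) = -13.095401
u(1.68) ≈ -13.0954

-13.0954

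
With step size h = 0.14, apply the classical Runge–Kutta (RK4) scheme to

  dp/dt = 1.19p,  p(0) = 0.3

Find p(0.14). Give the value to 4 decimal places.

0.3544

RK4: k1 = f(t_n, p_n); k2 = f(t_n + h/2, p_n + (h/2)·k1); k3 = f(t_n + h/2, p_n + (h/2)·k2); k4 = f(t_n + h, p_n + h·k3); p_{n+1} = p_n + (h/6)·(k1 + 2k2 + 2k3 + k4).
t=0.000000, p=0.300000:
  k1 = f(0.000000, 0.300000) = 0.357000
  k2 = f(0.070000, 0.324990) = 0.386738
  k3 = f(0.070000, 0.327072) = 0.389215
  k4 = f(0.140000, 0.354490) = 0.421843
  p ← 0.300000 + (0.14/6)·(k1 + 2k2 + 2k3 + k4) = 0.354384
p(0.14) ≈ 0.3544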